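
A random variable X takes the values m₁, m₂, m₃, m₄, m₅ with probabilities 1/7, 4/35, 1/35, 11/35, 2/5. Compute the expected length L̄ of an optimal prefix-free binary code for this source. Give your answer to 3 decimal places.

Repeatedly combine the two least-probable nodes; the expected code length is the sum of the merged weights.
merge 1/35 + 4/35 → 1/7
merge 1/7 + 1/7 → 2/7
merge 2/7 + 11/35 → 3/5
merge 2/5 + 3/5 → 1
L = 1/7 + 2/7 + 3/5 + 1 = 71/35 ≈ 2.029 bits/symbol.

2.029 bits/symbol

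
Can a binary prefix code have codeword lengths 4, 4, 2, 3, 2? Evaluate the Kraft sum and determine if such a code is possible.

With common denominator 2^4 = 16: Σ 2^(−ℓᵢ) = 1/16 + 1/16 + 4/16 + 2/16 + 4/16 = 12/16 = 0.75.
Kraft's inequality requires Σ ≤ 1; here Σ = 0.75 ≤ 1, so such a prefix code exists.

0.75; yes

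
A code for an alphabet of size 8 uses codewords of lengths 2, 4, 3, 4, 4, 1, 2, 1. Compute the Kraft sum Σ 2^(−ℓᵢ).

With common denominator 2^4 = 16: Σ 2^(−ℓᵢ) = 4/16 + 1/16 + 2/16 + 1/16 + 1/16 + 8/16 + 4/16 + 8/16 = 29/16 = 1.8125.

1.8125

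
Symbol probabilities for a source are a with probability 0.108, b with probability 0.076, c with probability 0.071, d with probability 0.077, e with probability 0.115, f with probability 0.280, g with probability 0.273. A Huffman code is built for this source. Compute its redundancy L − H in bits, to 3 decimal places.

0.025 bits

Entropy H = −Σ p log₂ p ≈ 2.5695 bits.
Huffman merges: 71/1000+19/250→147/1000; 77/1000+27/250→37/200; 23/200+147/1000→131/500; 37/200+131/500→447/1000; 273/1000+7/25→553/1000; 447/1000+553/1000→1. L = 1297/500 ≈ 2.5940.
L − H = 2.5940 − 2.5695 = 0.025 bits.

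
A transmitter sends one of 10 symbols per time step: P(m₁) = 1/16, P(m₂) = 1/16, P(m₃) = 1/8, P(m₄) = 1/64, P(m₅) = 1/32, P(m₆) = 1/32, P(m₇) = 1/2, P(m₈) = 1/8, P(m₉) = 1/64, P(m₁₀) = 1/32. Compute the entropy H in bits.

2.40625 bits

Each probability is a power of 1/2, so log₂(1/p) is an integer.
H = Σ p·log₂(1/p) = 1/16·4 + 1/16·4 + 1/8·3 + 1/64·6 + 1/32·5 + 1/32·5 + 1/2·1 + 1/8·3 + 1/64·6 + 1/32·5 = 2.40625 bits.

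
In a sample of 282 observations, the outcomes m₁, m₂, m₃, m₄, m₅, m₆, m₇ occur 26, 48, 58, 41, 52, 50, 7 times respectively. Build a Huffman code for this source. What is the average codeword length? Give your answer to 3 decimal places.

2.727 bits/symbol

Probabilities are the counts divided by 282.
Repeatedly combine the two least-probable nodes; the expected code length is the sum of the merged weights.
merge 7/282 + 13/141 → 11/94
merge 11/94 + 41/282 → 37/141
merge 8/47 + 25/141 → 49/141
merge 26/141 + 29/141 → 55/141
merge 37/141 + 49/141 → 86/141
merge 55/141 + 86/141 → 1
L = 11/94 + 37/141 + 49/141 + 55/141 + 86/141 + 1 = 769/282 ≈ 2.727 bits/symbol.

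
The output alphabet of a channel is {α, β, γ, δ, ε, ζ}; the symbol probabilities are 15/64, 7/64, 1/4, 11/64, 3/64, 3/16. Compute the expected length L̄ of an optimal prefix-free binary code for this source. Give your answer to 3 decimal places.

2.484 bits/symbol

Repeatedly combine the two least-probable nodes; the expected code length is the sum of the merged weights.
merge 3/64 + 7/64 → 5/32
merge 5/32 + 11/64 → 21/64
merge 3/16 + 15/64 → 27/64
merge 1/4 + 21/64 → 37/64
merge 27/64 + 37/64 → 1
L = 5/32 + 21/64 + 27/64 + 37/64 + 1 = 159/64 ≈ 2.484 bits/symbol.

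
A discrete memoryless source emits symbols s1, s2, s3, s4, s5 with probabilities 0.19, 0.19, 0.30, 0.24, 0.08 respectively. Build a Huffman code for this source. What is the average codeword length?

Repeatedly combine the two least-probable nodes; the expected code length is the sum of the merged weights.
merge 2/25 + 19/100 → 27/100
merge 19/100 + 6/25 → 43/100
merge 27/100 + 3/10 → 57/100
merge 43/100 + 57/100 → 1
L = 27/100 + 43/100 + 57/100 + 1 = 227/100 = 2.27 bits/symbol.

2.27 bits/symbol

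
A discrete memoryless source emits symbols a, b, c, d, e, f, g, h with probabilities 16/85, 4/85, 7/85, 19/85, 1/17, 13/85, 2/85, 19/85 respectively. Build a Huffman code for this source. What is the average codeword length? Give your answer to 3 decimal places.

2.753 bits/symbol

Repeatedly combine the two least-probable nodes; the expected code length is the sum of the merged weights.
merge 2/85 + 4/85 → 6/85
merge 1/17 + 6/85 → 11/85
merge 7/85 + 11/85 → 18/85
merge 13/85 + 16/85 → 29/85
merge 18/85 + 19/85 → 37/85
merge 19/85 + 29/85 → 48/85
merge 37/85 + 48/85 → 1
L = 6/85 + 11/85 + 18/85 + 29/85 + 37/85 + 48/85 + 1 = 234/85 ≈ 2.753 bits/symbol.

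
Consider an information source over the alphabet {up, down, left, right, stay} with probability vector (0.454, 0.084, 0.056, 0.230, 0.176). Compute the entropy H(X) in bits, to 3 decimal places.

1.979 bits

H = −Σ pᵢ log₂ pᵢ.
−0.454·log₂(0.454) = 0.5172
−0.084·log₂(0.084) = 0.3002
−0.056·log₂(0.056) = 0.2329
−0.230·log₂(0.230) = 0.4877
−0.176·log₂(0.176) = 0.4411
Sum ≈ 1.9790 → 1.979 bits.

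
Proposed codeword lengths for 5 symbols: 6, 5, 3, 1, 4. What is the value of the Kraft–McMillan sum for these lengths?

With common denominator 2^6 = 64: Σ 2^(−ℓᵢ) = 1/64 + 2/64 + 8/64 + 32/64 + 4/64 = 47/64 = 0.734375.

0.734375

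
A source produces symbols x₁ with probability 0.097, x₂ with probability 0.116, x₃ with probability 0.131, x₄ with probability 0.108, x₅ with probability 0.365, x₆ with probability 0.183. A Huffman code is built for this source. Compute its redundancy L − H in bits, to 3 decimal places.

0.055 bits

Entropy H = −Σ p log₂ p ≈ 2.3970 bits.
Huffman merges: 97/1000+27/250→41/200; 29/250+131/1000→247/1000; 183/1000+41/200→97/250; 247/1000+73/200→153/250; 97/250+153/250→1. L = 613/250 ≈ 2.4520.
L − H = 2.4520 − 2.3970 = 0.055 bits.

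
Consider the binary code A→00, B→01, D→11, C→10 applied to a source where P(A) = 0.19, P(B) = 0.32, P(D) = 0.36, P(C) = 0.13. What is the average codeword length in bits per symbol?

2 bits/symbol

L̄ = Σ pᵢ·ℓᵢ = 0.19·2 + 0.32·2 + 0.36·2 + 0.13·2 = 2 bits/symbol.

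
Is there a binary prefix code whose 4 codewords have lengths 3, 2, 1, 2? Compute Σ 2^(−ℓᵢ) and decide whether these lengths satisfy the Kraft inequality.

1.125; no

With common denominator 2^3 = 8: Σ 2^(−ℓᵢ) = 1/8 + 2/8 + 4/8 + 2/8 = 9/8 = 1.125.
Kraft's inequality requires Σ ≤ 1; here Σ = 1.125 > 1, so no such prefix code exists.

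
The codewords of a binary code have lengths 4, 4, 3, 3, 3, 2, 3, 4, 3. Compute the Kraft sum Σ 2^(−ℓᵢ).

With common denominator 2^4 = 16: Σ 2^(−ℓᵢ) = 1/16 + 1/16 + 2/16 + 2/16 + 2/16 + 4/16 + 2/16 + 1/16 + 2/16 = 17/16 = 1.0625.

1.0625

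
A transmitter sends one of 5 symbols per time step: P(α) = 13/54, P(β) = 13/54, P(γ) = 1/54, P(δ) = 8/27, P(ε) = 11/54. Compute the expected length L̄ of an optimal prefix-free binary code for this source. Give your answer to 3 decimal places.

2.222 bits/symbol

Repeatedly combine the two least-probable nodes; the expected code length is the sum of the merged weights.
merge 1/54 + 11/54 → 2/9
merge 2/9 + 13/54 → 25/54
merge 13/54 + 8/27 → 29/54
merge 25/54 + 29/54 → 1
L = 2/9 + 25/54 + 29/54 + 1 = 20/9 ≈ 2.222 bits/symbol.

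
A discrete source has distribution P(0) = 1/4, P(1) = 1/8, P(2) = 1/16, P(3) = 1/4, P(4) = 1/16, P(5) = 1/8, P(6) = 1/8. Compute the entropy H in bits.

2.625 bits

Each probability is a power of 1/2, so log₂(1/p) is an integer.
H = Σ p·log₂(1/p) = 1/4·2 + 1/8·3 + 1/16·4 + 1/4·2 + 1/16·4 + 1/8·3 + 1/8·3 = 2.625 bits.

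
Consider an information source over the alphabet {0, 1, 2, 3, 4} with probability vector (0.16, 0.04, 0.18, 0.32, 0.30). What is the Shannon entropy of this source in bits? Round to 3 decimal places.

H = −Σ pᵢ log₂ pᵢ.
−0.16·log₂(0.16) = 0.4230
−0.04·log₂(0.04) = 0.1858
−0.18·log₂(0.18) = 0.4453
−0.32·log₂(0.32) = 0.5260
−0.30·log₂(0.30) = 0.5211
Sum ≈ 2.1012 → 2.101 bits.

2.101 bits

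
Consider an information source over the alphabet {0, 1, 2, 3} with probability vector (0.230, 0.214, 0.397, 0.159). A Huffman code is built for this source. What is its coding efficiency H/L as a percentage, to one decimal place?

Entropy H = −Σ p log₂ p ≈ 1.9146 bits.
Huffman merges: 159/1000+107/500→373/1000; 23/100+373/1000→603/1000; 397/1000+603/1000→1. L = 247/125 ≈ 1.9760.
Efficiency = H/L = 1.9146/1.9760 = 96.9%.

96.9%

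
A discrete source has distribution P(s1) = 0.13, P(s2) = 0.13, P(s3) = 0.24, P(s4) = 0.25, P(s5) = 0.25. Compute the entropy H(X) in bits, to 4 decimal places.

2.2594 bits

H = −Σ pᵢ log₂ pᵢ.
−0.13·log₂(0.13) = 0.3826
−0.13·log₂(0.13) = 0.3826
−0.24·log₂(0.24) = 0.4941
−0.25·log₂(0.25) = 0.5000
−0.25·log₂(0.25) = 0.5000
Sum ≈ 2.2594 → 2.2594 bits.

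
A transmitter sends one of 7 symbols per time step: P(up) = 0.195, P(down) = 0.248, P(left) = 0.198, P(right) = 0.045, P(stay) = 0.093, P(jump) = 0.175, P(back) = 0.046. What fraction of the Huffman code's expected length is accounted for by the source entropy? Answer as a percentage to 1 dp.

98.2%

Entropy H = −Σ p log₂ p ≈ 2.5858 bits.
Huffman merges: 9/200+23/500→91/1000; 91/1000+93/1000→23/125; 7/40+23/125→359/1000; 39/200+99/500→393/1000; 31/125+359/1000→607/1000; 393/1000+607/1000→1. L = 1317/500 ≈ 2.6340.
Efficiency = H/L = 2.5858/2.6340 = 98.2%.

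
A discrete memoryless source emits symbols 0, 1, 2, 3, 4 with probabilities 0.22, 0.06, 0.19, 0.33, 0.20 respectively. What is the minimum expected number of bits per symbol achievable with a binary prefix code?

Repeatedly combine the two least-probable nodes; the expected code length is the sum of the merged weights.
merge 3/50 + 19/100 → 1/4
merge 1/5 + 11/50 → 21/50
merge 1/4 + 33/100 → 29/50
merge 21/50 + 29/50 → 1
L = 1/4 + 21/50 + 29/50 + 1 = 9/4 = 2.25 bits/symbol.

2.25 bits/symbol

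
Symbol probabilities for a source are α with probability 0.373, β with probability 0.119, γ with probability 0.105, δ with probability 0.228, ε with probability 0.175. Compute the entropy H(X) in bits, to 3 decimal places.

H = −Σ pᵢ log₂ pᵢ.
−0.373·log₂(0.373) = 0.5307
−0.119·log₂(0.119) = 0.3654
−0.105·log₂(0.105) = 0.3414
−0.228·log₂(0.228) = 0.4863
−0.175·log₂(0.175) = 0.4401
Sum ≈ 2.1639 → 2.164 bits.

2.164 bits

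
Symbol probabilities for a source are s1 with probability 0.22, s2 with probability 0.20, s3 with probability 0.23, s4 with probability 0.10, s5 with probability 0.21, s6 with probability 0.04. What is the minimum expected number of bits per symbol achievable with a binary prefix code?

Repeatedly combine the two least-probable nodes; the expected code length is the sum of the merged weights.
merge 1/25 + 1/10 → 7/50
merge 7/50 + 1/5 → 17/50
merge 21/100 + 11/50 → 43/100
merge 23/100 + 17/50 → 57/100
merge 43/100 + 57/100 → 1
L = 7/50 + 17/50 + 43/100 + 57/100 + 1 = 62/25 = 2.48 bits/symbol.

2.48 bits/symbol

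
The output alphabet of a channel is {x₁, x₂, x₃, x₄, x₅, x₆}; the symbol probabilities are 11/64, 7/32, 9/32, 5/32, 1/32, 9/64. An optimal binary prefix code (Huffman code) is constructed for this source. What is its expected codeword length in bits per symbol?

2.5 bits/symbol

Repeatedly combine the two least-probable nodes; the expected code length is the sum of the merged weights.
merge 1/32 + 9/64 → 11/64
merge 5/32 + 11/64 → 21/64
merge 11/64 + 7/32 → 25/64
merge 9/32 + 21/64 → 39/64
merge 25/64 + 39/64 → 1
L = 11/64 + 21/64 + 25/64 + 39/64 + 1 = 5/2 = 2.5 bits/symbol.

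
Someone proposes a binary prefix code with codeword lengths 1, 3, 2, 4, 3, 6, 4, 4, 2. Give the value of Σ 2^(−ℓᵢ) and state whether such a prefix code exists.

1.453125; no

With common denominator 2^6 = 64: Σ 2^(−ℓᵢ) = 32/64 + 8/64 + 16/64 + 4/64 + 8/64 + 1/64 + 4/64 + 4/64 + 16/64 = 93/64 = 1.453125.
Kraft's inequality requires Σ ≤ 1; here Σ = 1.453125 > 1, so no such prefix code exists.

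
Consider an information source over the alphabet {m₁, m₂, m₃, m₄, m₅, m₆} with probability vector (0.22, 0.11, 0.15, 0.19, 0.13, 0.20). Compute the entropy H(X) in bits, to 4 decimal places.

2.5437 bits

H = −Σ pᵢ log₂ pᵢ.
−0.22·log₂(0.22) = 0.4806
−0.11·log₂(0.11) = 0.3503
−0.15·log₂(0.15) = 0.4105
−0.19·log₂(0.19) = 0.4552
−0.13·log₂(0.13) = 0.3826
−0.20·log₂(0.20) = 0.4644
Sum ≈ 2.5437 → 2.5437 bits.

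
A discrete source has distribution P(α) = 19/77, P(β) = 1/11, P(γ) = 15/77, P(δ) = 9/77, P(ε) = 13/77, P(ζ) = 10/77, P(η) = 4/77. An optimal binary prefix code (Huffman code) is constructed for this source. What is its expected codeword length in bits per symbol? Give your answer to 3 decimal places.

2.701 bits/symbol

Repeatedly combine the two least-probable nodes; the expected code length is the sum of the merged weights.
merge 4/77 + 1/11 → 1/7
merge 9/77 + 10/77 → 19/77
merge 1/7 + 13/77 → 24/77
merge 15/77 + 19/77 → 34/77
merge 19/77 + 24/77 → 43/77
merge 34/77 + 43/77 → 1
L = 1/7 + 19/77 + 24/77 + 34/77 + 43/77 + 1 = 208/77 ≈ 2.701 bits/symbol.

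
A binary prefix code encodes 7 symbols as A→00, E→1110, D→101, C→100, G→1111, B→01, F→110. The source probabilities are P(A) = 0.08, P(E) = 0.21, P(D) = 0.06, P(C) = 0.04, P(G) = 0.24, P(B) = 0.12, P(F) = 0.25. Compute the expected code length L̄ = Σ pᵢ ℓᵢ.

3.25 bits/symbol

L̄ = Σ pᵢ·ℓᵢ = 0.08·2 + 0.21·4 + 0.06·3 + 0.04·3 + 0.24·4 + 0.12·2 + 0.25·3 = 3.25 bits/symbol.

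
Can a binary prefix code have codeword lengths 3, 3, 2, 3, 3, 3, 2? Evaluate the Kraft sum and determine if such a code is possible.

1.125; no

With common denominator 2^3 = 8: Σ 2^(−ℓᵢ) = 1/8 + 1/8 + 2/8 + 1/8 + 1/8 + 1/8 + 2/8 = 9/8 = 1.125.
Kraft's inequality requires Σ ≤ 1; here Σ = 1.125 > 1, so no such prefix code exists.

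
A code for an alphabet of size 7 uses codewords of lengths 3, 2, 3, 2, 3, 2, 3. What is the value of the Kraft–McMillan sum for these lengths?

1.25

With common denominator 2^3 = 8: Σ 2^(−ℓᵢ) = 1/8 + 2/8 + 1/8 + 2/8 + 1/8 + 2/8 + 1/8 = 10/8 = 1.25.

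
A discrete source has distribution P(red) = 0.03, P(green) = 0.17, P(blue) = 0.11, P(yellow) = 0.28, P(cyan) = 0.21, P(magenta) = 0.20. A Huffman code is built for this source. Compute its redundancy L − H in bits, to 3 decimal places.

0.062 bits

Entropy H = −Σ p log₂ p ≈ 2.3881 bits.
Huffman merges: 3/100+11/100→7/50; 7/50+17/100→31/100; 1/5+21/100→41/100; 7/25+31/100→59/100; 41/100+59/100→1. L = 49/20 ≈ 2.4500.
L − H = 2.4500 − 2.3881 = 0.062 bits.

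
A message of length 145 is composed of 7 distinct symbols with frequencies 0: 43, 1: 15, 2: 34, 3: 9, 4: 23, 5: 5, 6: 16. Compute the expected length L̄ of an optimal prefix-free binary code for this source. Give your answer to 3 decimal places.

2.566 bits/symbol

Probabilities are the counts divided by 145.
Repeatedly combine the two least-probable nodes; the expected code length is the sum of the merged weights.
merge 1/29 + 9/145 → 14/145
merge 14/145 + 3/29 → 1/5
merge 16/145 + 23/145 → 39/145
merge 1/5 + 34/145 → 63/145
merge 39/145 + 43/145 → 82/145
merge 63/145 + 82/145 → 1
L = 14/145 + 1/5 + 39/145 + 63/145 + 82/145 + 1 = 372/145 ≈ 2.566 bits/symbol.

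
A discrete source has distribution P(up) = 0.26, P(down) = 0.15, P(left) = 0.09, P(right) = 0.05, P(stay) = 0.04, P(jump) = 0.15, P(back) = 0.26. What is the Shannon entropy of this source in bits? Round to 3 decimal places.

H = −Σ pᵢ log₂ pᵢ.
−0.26·log₂(0.26) = 0.5053
−0.15·log₂(0.15) = 0.4105
−0.09·log₂(0.09) = 0.3127
−0.05·log₂(0.05) = 0.2161
−0.04·log₂(0.04) = 0.1858
−0.15·log₂(0.15) = 0.4105
−0.26·log₂(0.26) = 0.5053
Sum ≈ 2.5462 → 2.546 bits.

2.546 bits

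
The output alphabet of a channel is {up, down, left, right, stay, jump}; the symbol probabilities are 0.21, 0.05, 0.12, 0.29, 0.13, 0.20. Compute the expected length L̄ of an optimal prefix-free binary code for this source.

2.47 bits/symbol

Repeatedly combine the two least-probable nodes; the expected code length is the sum of the merged weights.
merge 1/20 + 3/25 → 17/100
merge 13/100 + 17/100 → 3/10
merge 1/5 + 21/100 → 41/100
merge 29/100 + 3/10 → 59/100
merge 41/100 + 59/100 → 1
L = 17/100 + 3/10 + 41/100 + 59/100 + 1 = 247/100 = 2.47 bits/symbol.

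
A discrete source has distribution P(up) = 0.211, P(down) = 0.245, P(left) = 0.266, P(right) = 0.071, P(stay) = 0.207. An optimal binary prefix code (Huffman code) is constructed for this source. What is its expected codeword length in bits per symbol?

Repeatedly combine the two least-probable nodes; the expected code length is the sum of the merged weights.
merge 71/1000 + 207/1000 → 139/500
merge 211/1000 + 49/200 → 57/125
merge 133/500 + 139/500 → 68/125
merge 57/125 + 68/125 → 1
L = 139/500 + 57/125 + 68/125 + 1 = 1139/500 = 2.278 bits/symbol.

2.278 bits/symbol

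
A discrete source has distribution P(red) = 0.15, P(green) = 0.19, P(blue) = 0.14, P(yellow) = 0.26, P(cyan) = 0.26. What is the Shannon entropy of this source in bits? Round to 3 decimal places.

2.273 bits

H = −Σ pᵢ log₂ pᵢ.
−0.15·log₂(0.15) = 0.4105
−0.19·log₂(0.19) = 0.4552
−0.14·log₂(0.14) = 0.3971
−0.26·log₂(0.26) = 0.5053
−0.26·log₂(0.26) = 0.5053
Sum ≈ 2.2735 → 2.273 bits.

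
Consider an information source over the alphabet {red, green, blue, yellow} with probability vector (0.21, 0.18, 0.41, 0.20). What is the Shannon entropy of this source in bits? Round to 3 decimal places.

1.910 bits

H = −Σ pᵢ log₂ pᵢ.
−0.21·log₂(0.21) = 0.4728
−0.18·log₂(0.18) = 0.4453
−0.41·log₂(0.41) = 0.5274
−0.20·log₂(0.20) = 0.4644
Sum ≈ 1.9099 → 1.910 bits.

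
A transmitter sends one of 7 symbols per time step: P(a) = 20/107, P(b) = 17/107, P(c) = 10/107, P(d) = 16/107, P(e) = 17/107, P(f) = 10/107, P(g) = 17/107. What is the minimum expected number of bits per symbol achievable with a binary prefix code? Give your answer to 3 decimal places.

2.813 bits/symbol

Repeatedly combine the two least-probable nodes; the expected code length is the sum of the merged weights.
merge 10/107 + 10/107 → 20/107
merge 16/107 + 17/107 → 33/107
merge 17/107 + 17/107 → 34/107
merge 20/107 + 20/107 → 40/107
merge 33/107 + 34/107 → 67/107
merge 40/107 + 67/107 → 1
L = 20/107 + 33/107 + 34/107 + 40/107 + 67/107 + 1 = 301/107 ≈ 2.813 bits/symbol.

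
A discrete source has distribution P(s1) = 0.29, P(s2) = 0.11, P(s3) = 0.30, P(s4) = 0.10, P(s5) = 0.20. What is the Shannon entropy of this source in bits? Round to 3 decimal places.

H = −Σ pᵢ log₂ pᵢ.
−0.29·log₂(0.29) = 0.5179
−0.11·log₂(0.11) = 0.3503
−0.30·log₂(0.30) = 0.5211
−0.10·log₂(0.10) = 0.3322
−0.20·log₂(0.20) = 0.4644
Sum ≈ 2.1859 → 2.186 bits.

2.186 bits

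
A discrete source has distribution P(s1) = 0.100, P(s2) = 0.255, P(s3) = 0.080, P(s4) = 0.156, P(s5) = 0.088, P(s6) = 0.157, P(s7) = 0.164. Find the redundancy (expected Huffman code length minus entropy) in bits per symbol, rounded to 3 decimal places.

Entropy H = −Σ p log₂ p ≈ 2.7002 bits.
Huffman merges: 2/25+11/125→21/125; 1/10+39/250→32/125; 157/1000+41/250→321/1000; 21/125+51/200→423/1000; 32/125+321/1000→577/1000; 423/1000+577/1000→1. L = 549/200 ≈ 2.7450.
L − H = 2.7450 − 2.7002 = 0.045 bits.

0.045 bits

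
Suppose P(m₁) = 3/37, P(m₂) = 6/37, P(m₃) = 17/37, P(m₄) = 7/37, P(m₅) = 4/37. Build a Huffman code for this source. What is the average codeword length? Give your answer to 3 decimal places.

2.081 bits/symbol

Repeatedly combine the two least-probable nodes; the expected code length is the sum of the merged weights.
merge 3/37 + 4/37 → 7/37
merge 6/37 + 7/37 → 13/37
merge 7/37 + 13/37 → 20/37
merge 17/37 + 20/37 → 1
L = 7/37 + 13/37 + 20/37 + 1 = 77/37 ≈ 2.081 bits/symbol.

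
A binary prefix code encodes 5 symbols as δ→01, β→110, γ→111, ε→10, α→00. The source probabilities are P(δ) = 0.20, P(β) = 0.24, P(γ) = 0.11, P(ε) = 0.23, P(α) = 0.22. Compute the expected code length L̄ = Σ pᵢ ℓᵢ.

L̄ = Σ pᵢ·ℓᵢ = 0.20·2 + 0.24·3 + 0.11·3 + 0.23·2 + 0.22·2 = 2.35 bits/symbol.

2.35 bits/symbol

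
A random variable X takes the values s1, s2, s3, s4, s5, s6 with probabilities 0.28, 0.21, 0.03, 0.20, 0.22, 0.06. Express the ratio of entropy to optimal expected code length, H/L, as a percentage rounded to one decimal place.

97.8%

Entropy H = −Σ p log₂ p ≈ 2.3273 bits.
Huffman merges: 3/100+3/50→9/100; 9/100+1/5→29/100; 21/100+11/50→43/100; 7/25+29/100→57/100; 43/100+57/100→1. L = 119/50 ≈ 2.3800.
Efficiency = H/L = 2.3273/2.3800 = 97.8%.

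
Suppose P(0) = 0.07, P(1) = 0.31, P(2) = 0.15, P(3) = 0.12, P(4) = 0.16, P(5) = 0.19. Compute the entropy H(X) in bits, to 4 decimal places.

2.4482 bits

H = −Σ pᵢ log₂ pᵢ.
−0.07·log₂(0.07) = 0.2686
−0.31·log₂(0.31) = 0.5238
−0.15·log₂(0.15) = 0.4105
−0.12·log₂(0.12) = 0.3671
−0.16·log₂(0.16) = 0.4230
−0.19·log₂(0.19) = 0.4552
Sum ≈ 2.4482 → 2.4482 bits.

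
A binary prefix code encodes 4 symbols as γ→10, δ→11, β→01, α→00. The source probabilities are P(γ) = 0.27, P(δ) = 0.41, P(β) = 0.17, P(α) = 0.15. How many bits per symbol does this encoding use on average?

L̄ = Σ pᵢ·ℓᵢ = 0.27·2 + 0.41·2 + 0.17·2 + 0.15·2 = 2 bits/symbol.

2 bits/symbol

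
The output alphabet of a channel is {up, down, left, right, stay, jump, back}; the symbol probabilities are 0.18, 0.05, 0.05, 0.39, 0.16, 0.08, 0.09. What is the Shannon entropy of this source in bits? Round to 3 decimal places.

H = −Σ pᵢ log₂ pᵢ.
−0.18·log₂(0.18) = 0.4453
−0.05·log₂(0.05) = 0.2161
−0.05·log₂(0.05) = 0.2161
−0.39·log₂(0.39) = 0.5298
−0.16·log₂(0.16) = 0.4230
−0.08·log₂(0.08) = 0.2915
−0.09·log₂(0.09) = 0.3127
Sum ≈ 2.4345 → 2.434 bits.

2.434 bits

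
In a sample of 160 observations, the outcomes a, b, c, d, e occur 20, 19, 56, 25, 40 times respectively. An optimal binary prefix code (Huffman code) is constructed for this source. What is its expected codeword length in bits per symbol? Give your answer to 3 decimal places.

2.244 bits/symbol

Probabilities are the counts divided by 160.
Repeatedly combine the two least-probable nodes; the expected code length is the sum of the merged weights.
merge 19/160 + 1/8 → 39/160
merge 5/32 + 39/160 → 2/5
merge 1/4 + 7/20 → 3/5
merge 2/5 + 3/5 → 1
L = 39/160 + 2/5 + 3/5 + 1 = 359/160 ≈ 2.244 bits/symbol.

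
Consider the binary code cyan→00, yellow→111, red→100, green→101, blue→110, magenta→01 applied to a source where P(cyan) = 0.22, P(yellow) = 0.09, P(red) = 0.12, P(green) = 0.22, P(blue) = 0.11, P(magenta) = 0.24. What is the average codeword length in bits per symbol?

2.54 bits/symbol

L̄ = Σ pᵢ·ℓᵢ = 0.22·2 + 0.09·3 + 0.12·3 + 0.22·3 + 0.11·3 + 0.24·2 = 2.54 bits/symbol.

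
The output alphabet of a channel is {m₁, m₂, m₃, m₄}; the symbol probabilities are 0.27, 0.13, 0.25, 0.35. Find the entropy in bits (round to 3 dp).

1.923 bits

H = −Σ pᵢ log₂ pᵢ.
−0.27·log₂(0.27) = 0.5100
−0.13·log₂(0.13) = 0.3826
−0.25·log₂(0.25) = 0.5000
−0.35·log₂(0.35) = 0.5301
Sum ≈ 1.9228 → 1.923 bits.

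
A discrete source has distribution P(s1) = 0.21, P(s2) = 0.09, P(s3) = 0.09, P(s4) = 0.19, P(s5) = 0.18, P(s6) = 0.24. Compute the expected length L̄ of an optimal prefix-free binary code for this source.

2.54 bits/symbol

Repeatedly combine the two least-probable nodes; the expected code length is the sum of the merged weights.
merge 9/100 + 9/100 → 9/50
merge 9/50 + 9/50 → 9/25
merge 19/100 + 21/100 → 2/5
merge 6/25 + 9/25 → 3/5
merge 2/5 + 3/5 → 1
L = 9/50 + 9/25 + 2/5 + 3/5 + 1 = 127/50 = 2.54 bits/symbol.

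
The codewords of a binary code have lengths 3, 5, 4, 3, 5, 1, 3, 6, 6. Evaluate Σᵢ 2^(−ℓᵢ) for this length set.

1.03125

With common denominator 2^6 = 64: Σ 2^(−ℓᵢ) = 8/64 + 2/64 + 4/64 + 8/64 + 2/64 + 32/64 + 8/64 + 1/64 + 1/64 = 66/64 = 1.03125.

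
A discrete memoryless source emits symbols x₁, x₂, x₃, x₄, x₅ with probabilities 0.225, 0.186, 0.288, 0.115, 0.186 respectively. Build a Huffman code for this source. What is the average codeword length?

2.301 bits/symbol

Repeatedly combine the two least-probable nodes; the expected code length is the sum of the merged weights.
merge 23/200 + 93/500 → 301/1000
merge 93/500 + 9/40 → 411/1000
merge 36/125 + 301/1000 → 589/1000
merge 411/1000 + 589/1000 → 1
L = 301/1000 + 411/1000 + 589/1000 + 1 = 2301/1000 = 2.301 bits/symbol.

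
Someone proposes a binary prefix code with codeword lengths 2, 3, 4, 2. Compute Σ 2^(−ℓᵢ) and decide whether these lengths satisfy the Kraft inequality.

With common denominator 2^4 = 16: Σ 2^(−ℓᵢ) = 4/16 + 2/16 + 1/16 + 4/16 = 11/16 = 0.6875.
Kraft's inequality requires Σ ≤ 1; here Σ = 0.6875 ≤ 1, so such a prefix code exists.

0.6875; yes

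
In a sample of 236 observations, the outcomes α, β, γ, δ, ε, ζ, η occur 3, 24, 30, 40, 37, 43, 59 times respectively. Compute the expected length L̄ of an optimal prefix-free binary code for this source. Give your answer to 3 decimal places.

Probabilities are the counts divided by 236.
Repeatedly combine the two least-probable nodes; the expected code length is the sum of the merged weights.
merge 3/236 + 6/59 → 27/236
merge 27/236 + 15/118 → 57/236
merge 37/236 + 10/59 → 77/236
merge 43/236 + 57/236 → 25/59
merge 1/4 + 77/236 → 34/59
merge 25/59 + 34/59 → 1
L = 27/236 + 57/236 + 77/236 + 25/59 + 34/59 + 1 = 633/236 ≈ 2.682 bits/symbol.

2.682 bits/symbol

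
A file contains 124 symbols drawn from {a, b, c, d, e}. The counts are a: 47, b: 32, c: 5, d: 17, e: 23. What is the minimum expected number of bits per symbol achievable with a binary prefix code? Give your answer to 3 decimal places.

2.161 bits/symbol

Probabilities are the counts divided by 124.
Repeatedly combine the two least-probable nodes; the expected code length is the sum of the merged weights.
merge 5/124 + 17/124 → 11/62
merge 11/62 + 23/124 → 45/124
merge 8/31 + 45/124 → 77/124
merge 47/124 + 77/124 → 1
L = 11/62 + 45/124 + 77/124 + 1 = 67/31 ≈ 2.161 bits/symbol.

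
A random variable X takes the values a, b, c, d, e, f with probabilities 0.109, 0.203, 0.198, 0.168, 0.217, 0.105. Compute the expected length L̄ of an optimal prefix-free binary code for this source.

2.58 bits/symbol

Repeatedly combine the two least-probable nodes; the expected code length is the sum of the merged weights.
merge 21/200 + 109/1000 → 107/500
merge 21/125 + 99/500 → 183/500
merge 203/1000 + 107/500 → 417/1000
merge 217/1000 + 183/500 → 583/1000
merge 417/1000 + 583/1000 → 1
L = 107/500 + 183/500 + 417/1000 + 583/1000 + 1 = 129/50 = 2.58 bits/symbol.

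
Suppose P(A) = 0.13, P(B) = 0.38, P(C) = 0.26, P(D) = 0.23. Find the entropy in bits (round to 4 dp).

H = −Σ pᵢ log₂ pᵢ.
−0.13·log₂(0.13) = 0.3826
−0.38·log₂(0.38) = 0.5305
−0.26·log₂(0.26) = 0.5053
−0.23·log₂(0.23) = 0.4877
Sum ≈ 1.9061 → 1.9061 bits.

1.9061 bits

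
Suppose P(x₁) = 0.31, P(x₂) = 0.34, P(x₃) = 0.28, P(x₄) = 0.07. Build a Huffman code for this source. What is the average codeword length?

2 bits/symbol

Repeatedly combine the two least-probable nodes; the expected code length is the sum of the merged weights.
merge 7/100 + 7/25 → 7/20
merge 31/100 + 17/50 → 13/20
merge 7/20 + 13/20 → 1
L = 7/20 + 13/20 + 1 = 2 bits/symbol.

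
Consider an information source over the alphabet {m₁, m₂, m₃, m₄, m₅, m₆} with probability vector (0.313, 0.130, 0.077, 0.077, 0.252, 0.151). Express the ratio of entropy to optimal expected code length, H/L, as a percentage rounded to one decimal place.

98.1%

Entropy H = −Σ p log₂ p ≈ 2.3897 bits.
Huffman merges: 77/1000+77/1000→77/500; 13/100+151/1000→281/1000; 77/500+63/250→203/500; 281/1000+313/1000→297/500; 203/500+297/500→1. L = 487/200 ≈ 2.4350.
Efficiency = H/L = 2.3897/2.4350 = 98.1%.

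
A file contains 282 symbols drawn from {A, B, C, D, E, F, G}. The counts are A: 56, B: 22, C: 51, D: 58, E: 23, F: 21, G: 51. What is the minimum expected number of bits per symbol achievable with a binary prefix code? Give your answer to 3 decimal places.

2.748 bits/symbol

Probabilities are the counts divided by 282.
Repeatedly combine the two least-probable nodes; the expected code length is the sum of the merged weights.
merge 7/94 + 11/141 → 43/282
merge 23/282 + 43/282 → 11/47
merge 17/94 + 17/94 → 17/47
merge 28/141 + 29/141 → 19/47
merge 11/47 + 17/47 → 28/47
merge 19/47 + 28/47 → 1
L = 43/282 + 11/47 + 17/47 + 19/47 + 28/47 + 1 = 775/282 ≈ 2.748 bits/symbol.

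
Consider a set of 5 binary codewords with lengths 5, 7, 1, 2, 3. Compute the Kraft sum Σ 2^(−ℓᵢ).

0.9140625

With common denominator 2^7 = 128: Σ 2^(−ℓᵢ) = 4/128 + 1/128 + 64/128 + 32/128 + 16/128 = 117/128 = 0.9140625.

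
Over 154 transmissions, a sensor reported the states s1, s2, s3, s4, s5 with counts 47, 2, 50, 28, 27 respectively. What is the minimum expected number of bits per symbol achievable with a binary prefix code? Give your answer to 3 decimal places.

2.188 bits/symbol

Probabilities are the counts divided by 154.
Repeatedly combine the two least-probable nodes; the expected code length is the sum of the merged weights.
merge 1/77 + 27/154 → 29/154
merge 2/11 + 29/154 → 57/154
merge 47/154 + 25/77 → 97/154
merge 57/154 + 97/154 → 1
L = 29/154 + 57/154 + 97/154 + 1 = 337/154 ≈ 2.188 bits/symbol.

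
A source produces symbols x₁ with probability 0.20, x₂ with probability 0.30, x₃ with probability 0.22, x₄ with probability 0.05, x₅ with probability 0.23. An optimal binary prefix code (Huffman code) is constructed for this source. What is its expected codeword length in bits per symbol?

Repeatedly combine the two least-probable nodes; the expected code length is the sum of the merged weights.
merge 1/20 + 1/5 → 1/4
merge 11/50 + 23/100 → 9/20
merge 1/4 + 3/10 → 11/20
merge 9/20 + 11/20 → 1
L = 1/4 + 9/20 + 11/20 + 1 = 9/4 = 2.25 bits/symbol.

2.25 bits/symbol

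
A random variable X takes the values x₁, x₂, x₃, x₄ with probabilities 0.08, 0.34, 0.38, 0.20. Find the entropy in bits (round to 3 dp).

H = −Σ pᵢ log₂ pᵢ.
−0.08·log₂(0.08) = 0.2915
−0.34·log₂(0.34) = 0.5292
−0.38·log₂(0.38) = 0.5305
−0.20·log₂(0.20) = 0.4644
Sum ≈ 1.8155 → 1.816 bits.

1.816 bits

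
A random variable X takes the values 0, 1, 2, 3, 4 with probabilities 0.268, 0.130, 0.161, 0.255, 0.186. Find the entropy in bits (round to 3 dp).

2.270 bits

H = −Σ pᵢ log₂ pᵢ.
−0.268·log₂(0.268) = 0.5091
−0.130·log₂(0.130) = 0.3826
−0.161·log₂(0.161) = 0.4242
−0.255·log₂(0.255) = 0.5027
−0.186·log₂(0.186) = 0.4514
Sum ≈ 2.2700 → 2.270 bits.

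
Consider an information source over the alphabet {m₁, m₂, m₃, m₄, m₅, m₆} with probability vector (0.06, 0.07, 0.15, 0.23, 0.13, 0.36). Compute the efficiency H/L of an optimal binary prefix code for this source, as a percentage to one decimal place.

97.2%

Entropy H = −Σ p log₂ p ≈ 2.3236 bits.
Huffman merges: 3/50+7/100→13/100; 13/100+13/100→13/50; 3/20+23/100→19/50; 13/50+9/25→31/50; 19/50+31/50→1. L = 239/100 ≈ 2.3900.
Efficiency = H/L = 2.3236/2.3900 = 97.2%.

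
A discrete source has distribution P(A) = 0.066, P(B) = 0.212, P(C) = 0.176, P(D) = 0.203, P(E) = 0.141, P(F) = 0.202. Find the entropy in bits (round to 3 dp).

H = −Σ pᵢ log₂ pᵢ.
−0.066·log₂(0.066) = 0.2588
−0.212·log₂(0.212) = 0.4744
−0.176·log₂(0.176) = 0.4411
−0.203·log₂(0.203) = 0.4670
−0.141·log₂(0.141) = 0.3985
−0.202·log₂(0.202) = 0.4661
Sum ≈ 2.5060 → 2.506 bits.

2.506 bits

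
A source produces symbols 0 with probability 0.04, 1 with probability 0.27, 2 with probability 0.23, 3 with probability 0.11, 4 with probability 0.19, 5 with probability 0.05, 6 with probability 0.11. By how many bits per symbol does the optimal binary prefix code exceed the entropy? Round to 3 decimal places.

0.035 bits

Entropy H = −Σ p log₂ p ≈ 2.5553 bits.
Huffman merges: 1/25+1/20→9/100; 9/100+11/100→1/5; 11/100+19/100→3/10; 1/5+23/100→43/100; 27/100+3/10→57/100; 43/100+57/100→1. L = 259/100 ≈ 2.5900.
L − H = 2.5900 − 2.5553 = 0.035 bits.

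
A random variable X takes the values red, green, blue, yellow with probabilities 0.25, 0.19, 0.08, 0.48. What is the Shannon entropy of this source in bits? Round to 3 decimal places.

H = −Σ pᵢ log₂ pᵢ.
−0.25·log₂(0.25) = 0.5000
−0.19·log₂(0.19) = 0.4552
−0.08·log₂(0.08) = 0.2915
−0.48·log₂(0.48) = 0.5083
Sum ≈ 1.7550 → 1.755 bits.

1.755 bits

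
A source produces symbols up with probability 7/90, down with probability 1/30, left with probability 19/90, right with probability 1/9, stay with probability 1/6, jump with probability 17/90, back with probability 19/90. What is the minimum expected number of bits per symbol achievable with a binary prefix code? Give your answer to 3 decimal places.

2.689 bits/symbol

Repeatedly combine the two least-probable nodes; the expected code length is the sum of the merged weights.
merge 1/30 + 7/90 → 1/9
merge 1/9 + 1/9 → 2/9
merge 1/6 + 17/90 → 16/45
merge 19/90 + 19/90 → 19/45
merge 2/9 + 16/45 → 26/45
merge 19/45 + 26/45 → 1
L = 1/9 + 2/9 + 16/45 + 19/45 + 26/45 + 1 = 121/45 ≈ 2.689 bits/symbol.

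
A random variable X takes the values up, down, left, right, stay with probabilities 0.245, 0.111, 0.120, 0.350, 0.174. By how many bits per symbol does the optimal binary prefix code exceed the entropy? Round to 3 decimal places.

Entropy H = −Σ p log₂ p ≈ 2.1853 bits.
Huffman merges: 111/1000+3/25→231/1000; 87/500+231/1000→81/200; 49/200+7/20→119/200; 81/200+119/200→1. L = 2231/1000 ≈ 2.2310.
L − H = 2.2310 − 2.1853 = 0.046 bits.

0.046 bits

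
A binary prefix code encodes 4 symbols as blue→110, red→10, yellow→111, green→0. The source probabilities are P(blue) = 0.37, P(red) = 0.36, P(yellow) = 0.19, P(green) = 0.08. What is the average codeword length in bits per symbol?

L̄ = Σ pᵢ·ℓᵢ = 0.37·3 + 0.36·2 + 0.19·3 + 0.08·1 = 2.48 bits/symbol.

2.48 bits/symbol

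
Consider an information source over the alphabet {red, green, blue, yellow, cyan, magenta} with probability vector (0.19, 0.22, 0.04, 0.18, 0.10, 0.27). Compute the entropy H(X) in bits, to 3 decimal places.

2.409 bits

H = −Σ pᵢ log₂ pᵢ.
−0.19·log₂(0.19) = 0.4552
−0.22·log₂(0.22) = 0.4806
−0.04·log₂(0.04) = 0.1858
−0.18·log₂(0.18) = 0.4453
−0.10·log₂(0.10) = 0.3322
−0.27·log₂(0.27) = 0.5100
Sum ≈ 2.4091 → 2.409 bits.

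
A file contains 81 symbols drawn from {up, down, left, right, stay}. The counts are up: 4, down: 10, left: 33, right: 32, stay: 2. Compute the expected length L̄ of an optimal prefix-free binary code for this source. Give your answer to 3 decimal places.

1.864 bits/symbol

Probabilities are the counts divided by 81.
Repeatedly combine the two least-probable nodes; the expected code length is the sum of the merged weights.
merge 2/81 + 4/81 → 2/27
merge 2/27 + 10/81 → 16/81
merge 16/81 + 32/81 → 16/27
merge 11/27 + 16/27 → 1
L = 2/27 + 16/81 + 16/27 + 1 = 151/81 ≈ 1.864 bits/symbol.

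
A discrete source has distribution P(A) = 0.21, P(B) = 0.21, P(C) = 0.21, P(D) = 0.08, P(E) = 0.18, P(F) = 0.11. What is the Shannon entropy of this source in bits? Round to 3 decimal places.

H = −Σ pᵢ log₂ pᵢ.
−0.21·log₂(0.21) = 0.4728
−0.21·log₂(0.21) = 0.4728
−0.21·log₂(0.21) = 0.4728
−0.08·log₂(0.08) = 0.2915
−0.18·log₂(0.18) = 0.4453
−0.11·log₂(0.11) = 0.3503
Sum ≈ 2.5056 → 2.506 bits.

2.506 bits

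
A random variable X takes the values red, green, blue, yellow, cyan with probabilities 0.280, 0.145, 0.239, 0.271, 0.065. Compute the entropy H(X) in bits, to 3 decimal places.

2.178 bits

H = −Σ pᵢ log₂ pᵢ.
−0.280·log₂(0.280) = 0.5142
−0.145·log₂(0.145) = 0.4040
−0.239·log₂(0.239) = 0.4935
−0.271·log₂(0.271) = 0.5105
−0.065·log₂(0.065) = 0.2563
Sum ≈ 2.1785 → 2.178 bits.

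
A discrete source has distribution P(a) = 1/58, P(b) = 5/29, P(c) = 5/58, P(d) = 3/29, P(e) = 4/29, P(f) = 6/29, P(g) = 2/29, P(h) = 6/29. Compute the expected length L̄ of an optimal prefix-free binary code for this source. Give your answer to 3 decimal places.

2.845 bits/symbol

Repeatedly combine the two least-probable nodes; the expected code length is the sum of the merged weights.
merge 1/58 + 2/29 → 5/58
merge 5/58 + 5/58 → 5/29
merge 3/29 + 4/29 → 7/29
merge 5/29 + 5/29 → 10/29
merge 6/29 + 6/29 → 12/29
merge 7/29 + 10/29 → 17/29
merge 12/29 + 17/29 → 1
L = 5/58 + 5/29 + 7/29 + 10/29 + 12/29 + 17/29 + 1 = 165/58 ≈ 2.845 bits/symbol.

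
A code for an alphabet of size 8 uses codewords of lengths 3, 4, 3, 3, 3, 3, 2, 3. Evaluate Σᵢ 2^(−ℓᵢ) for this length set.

1.0625

With common denominator 2^4 = 16: Σ 2^(−ℓᵢ) = 2/16 + 1/16 + 2/16 + 2/16 + 2/16 + 2/16 + 4/16 + 2/16 = 17/16 = 1.0625.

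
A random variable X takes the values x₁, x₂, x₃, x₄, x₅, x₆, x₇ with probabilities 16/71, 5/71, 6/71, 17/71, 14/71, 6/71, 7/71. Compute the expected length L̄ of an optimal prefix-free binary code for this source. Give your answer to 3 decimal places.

2.676 bits/symbol

Repeatedly combine the two least-probable nodes; the expected code length is the sum of the merged weights.
merge 5/71 + 6/71 → 11/71
merge 6/71 + 7/71 → 13/71
merge 11/71 + 13/71 → 24/71
merge 14/71 + 16/71 → 30/71
merge 17/71 + 24/71 → 41/71
merge 30/71 + 41/71 → 1
L = 11/71 + 13/71 + 24/71 + 30/71 + 41/71 + 1 = 190/71 ≈ 2.676 bits/symbol.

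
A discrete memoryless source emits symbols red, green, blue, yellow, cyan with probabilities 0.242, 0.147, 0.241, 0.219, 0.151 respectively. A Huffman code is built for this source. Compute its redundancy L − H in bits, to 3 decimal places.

Entropy H = −Σ p log₂ p ≈ 2.2884 bits.
Huffman merges: 147/1000+151/1000→149/500; 219/1000+241/1000→23/50; 121/500+149/500→27/50; 23/50+27/50→1. L = 1149/500 ≈ 2.2980.
L − H = 2.2980 − 2.2884 = 0.010 bits.

0.010 bits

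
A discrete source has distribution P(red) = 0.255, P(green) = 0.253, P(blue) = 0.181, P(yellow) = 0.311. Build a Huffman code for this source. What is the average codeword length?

2 bits/symbol

Repeatedly combine the two least-probable nodes; the expected code length is the sum of the merged weights.
merge 181/1000 + 253/1000 → 217/500
merge 51/200 + 311/1000 → 283/500
merge 217/500 + 283/500 → 1
L = 217/500 + 283/500 + 1 = 2 bits/symbol.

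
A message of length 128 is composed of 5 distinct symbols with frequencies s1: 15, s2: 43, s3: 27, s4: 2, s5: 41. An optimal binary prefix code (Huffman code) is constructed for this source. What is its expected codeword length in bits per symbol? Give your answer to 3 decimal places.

Probabilities are the counts divided by 128.
Repeatedly combine the two least-probable nodes; the expected code length is the sum of the merged weights.
merge 1/64 + 15/128 → 17/128
merge 17/128 + 27/128 → 11/32
merge 41/128 + 43/128 → 21/32
merge 11/32 + 21/32 → 1
L = 17/128 + 11/32 + 21/32 + 1 = 273/128 ≈ 2.133 bits/symbol.

2.133 bits/symbol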